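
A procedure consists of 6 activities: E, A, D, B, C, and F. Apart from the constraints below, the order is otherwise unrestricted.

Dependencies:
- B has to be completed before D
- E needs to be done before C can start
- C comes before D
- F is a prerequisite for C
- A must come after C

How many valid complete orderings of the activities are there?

18

The activities with no prerequisites are E, B, F; any of them can be placed first.
Counting all ways to extend the partial order to a total order gives 18.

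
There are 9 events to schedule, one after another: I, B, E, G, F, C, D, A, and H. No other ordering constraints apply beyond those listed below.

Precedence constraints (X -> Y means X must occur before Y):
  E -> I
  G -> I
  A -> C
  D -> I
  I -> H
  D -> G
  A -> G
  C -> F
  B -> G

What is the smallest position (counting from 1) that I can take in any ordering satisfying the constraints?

6

The events that are forced before I, directly or transitively, are B, E, G, D, A. That's 5 events.
So at minimum 5 events come before I, putting I no earlier than position 6. That position is achievable by scheduling exactly those predecessors first.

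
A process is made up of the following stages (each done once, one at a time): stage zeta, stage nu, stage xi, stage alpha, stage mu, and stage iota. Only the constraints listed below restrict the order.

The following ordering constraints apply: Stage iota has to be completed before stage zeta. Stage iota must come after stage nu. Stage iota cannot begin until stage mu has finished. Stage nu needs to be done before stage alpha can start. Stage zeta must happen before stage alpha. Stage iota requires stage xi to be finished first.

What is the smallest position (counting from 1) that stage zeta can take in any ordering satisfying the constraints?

Every stage that must precede stage zeta has to come before it. Tracing all chains that end at stage zeta, those stages are: stage nu, stage xi, stage mu, stage iota — 4 in total.
With 4 mandatory predecessors, the earliest stage zeta can sit is position 4+1 = 5, and placing just those 4 first achieves it.

5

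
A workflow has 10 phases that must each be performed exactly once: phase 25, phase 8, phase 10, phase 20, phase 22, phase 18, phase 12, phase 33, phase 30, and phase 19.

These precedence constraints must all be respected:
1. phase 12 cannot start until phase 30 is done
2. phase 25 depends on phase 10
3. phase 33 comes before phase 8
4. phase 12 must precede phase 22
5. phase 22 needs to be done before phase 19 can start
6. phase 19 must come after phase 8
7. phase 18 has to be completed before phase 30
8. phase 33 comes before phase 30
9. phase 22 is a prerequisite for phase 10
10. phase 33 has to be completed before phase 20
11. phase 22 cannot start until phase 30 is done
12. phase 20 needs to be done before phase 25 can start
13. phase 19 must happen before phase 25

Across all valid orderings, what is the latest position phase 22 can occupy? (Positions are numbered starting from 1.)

The phases that are forced after phase 22, directly or by a chain of constraints, are phase 25, phase 10, phase 19. That's 3 phases.
With 3 mandatory successors out of 10 phases total, the latest slot for phase 22 is 10−3 = 7, and it's reachable by doing all non-successors before phase 22.

7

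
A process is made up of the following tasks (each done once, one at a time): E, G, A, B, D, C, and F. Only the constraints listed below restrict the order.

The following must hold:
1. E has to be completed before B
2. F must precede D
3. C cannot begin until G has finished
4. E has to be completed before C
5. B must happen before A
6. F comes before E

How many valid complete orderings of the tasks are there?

2 tasks have no prerequisites (G, F), so any of them could come first.
Counting all ways to extend the partial order to a total order gives 69.

69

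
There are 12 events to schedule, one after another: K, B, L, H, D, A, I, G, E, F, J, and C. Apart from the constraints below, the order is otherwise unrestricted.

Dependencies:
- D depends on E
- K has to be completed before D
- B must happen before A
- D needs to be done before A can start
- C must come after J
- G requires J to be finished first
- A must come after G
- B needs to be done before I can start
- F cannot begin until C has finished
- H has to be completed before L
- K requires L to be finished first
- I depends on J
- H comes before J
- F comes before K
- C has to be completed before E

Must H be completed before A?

Following the dependencies: H → J → G → A.
So H must precede A in any valid ordering.

Yes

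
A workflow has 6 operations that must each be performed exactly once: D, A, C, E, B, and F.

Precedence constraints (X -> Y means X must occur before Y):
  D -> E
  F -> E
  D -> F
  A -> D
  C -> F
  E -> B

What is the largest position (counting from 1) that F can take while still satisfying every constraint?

4

Every operation that must follow F has to come after it. Tracing all chains starting from F, those operations are: E, B — 2 in total.
So at least 2 operations follow F, putting F no later than position 4. That position is achievable by scheduling everything else first.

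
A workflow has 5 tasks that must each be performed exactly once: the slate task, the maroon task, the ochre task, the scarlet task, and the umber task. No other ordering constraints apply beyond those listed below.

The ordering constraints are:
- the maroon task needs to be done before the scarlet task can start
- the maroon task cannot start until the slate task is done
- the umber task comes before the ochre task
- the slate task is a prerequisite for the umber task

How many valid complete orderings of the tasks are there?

Only the slate task has no prerequisites, so it must go first.
Enumerating by repeatedly choosing an available task (one whose prerequisites are all placed) gives 6 distinct complete orderings.

6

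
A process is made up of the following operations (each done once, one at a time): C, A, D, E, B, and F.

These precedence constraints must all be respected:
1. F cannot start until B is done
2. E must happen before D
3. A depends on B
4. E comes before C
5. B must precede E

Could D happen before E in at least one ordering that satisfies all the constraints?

No

Following E → D, E must precede D in every valid ordering.
Hence D can never be scheduled before E.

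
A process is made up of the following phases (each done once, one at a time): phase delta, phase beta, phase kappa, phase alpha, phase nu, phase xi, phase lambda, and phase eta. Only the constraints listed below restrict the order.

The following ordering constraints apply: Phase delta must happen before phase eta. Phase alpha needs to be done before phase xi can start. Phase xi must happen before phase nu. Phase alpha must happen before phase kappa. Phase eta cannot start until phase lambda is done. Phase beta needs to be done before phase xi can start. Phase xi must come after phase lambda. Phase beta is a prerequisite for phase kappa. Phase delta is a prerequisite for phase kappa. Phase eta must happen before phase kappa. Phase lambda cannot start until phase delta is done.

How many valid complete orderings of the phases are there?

96

3 phases have no prerequisites (phase delta, phase beta, phase alpha), so any of them could come first.
Enumerating by repeatedly choosing an available phase (one whose prerequisites are all placed) gives 96 distinct complete orderings.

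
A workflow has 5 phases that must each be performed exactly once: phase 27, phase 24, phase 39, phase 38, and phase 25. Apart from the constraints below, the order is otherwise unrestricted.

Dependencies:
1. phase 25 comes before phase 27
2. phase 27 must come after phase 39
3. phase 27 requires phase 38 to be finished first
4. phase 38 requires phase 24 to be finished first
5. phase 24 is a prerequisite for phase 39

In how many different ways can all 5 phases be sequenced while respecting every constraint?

2 phases have no prerequisites (phase 24, phase 25), so any of them could come first.
Systematically extending each partial ordering one phase at a time and counting, there are 8 complete orderings.

8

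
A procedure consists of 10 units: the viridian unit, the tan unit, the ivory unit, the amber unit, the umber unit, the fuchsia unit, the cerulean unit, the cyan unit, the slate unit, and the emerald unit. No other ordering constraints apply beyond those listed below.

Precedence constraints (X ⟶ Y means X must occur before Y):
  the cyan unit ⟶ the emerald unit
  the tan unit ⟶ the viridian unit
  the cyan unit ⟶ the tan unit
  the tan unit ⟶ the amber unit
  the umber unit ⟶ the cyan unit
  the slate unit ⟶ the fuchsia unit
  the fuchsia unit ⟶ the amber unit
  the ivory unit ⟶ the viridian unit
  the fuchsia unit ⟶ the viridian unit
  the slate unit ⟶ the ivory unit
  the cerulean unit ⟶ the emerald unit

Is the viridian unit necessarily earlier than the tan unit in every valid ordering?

The constraints actually force the tan unit before the viridian unit (via the tan unit → the viridian unit), not the other way around.
So the viridian unit does not have to come before the tan unit — it cannot.

No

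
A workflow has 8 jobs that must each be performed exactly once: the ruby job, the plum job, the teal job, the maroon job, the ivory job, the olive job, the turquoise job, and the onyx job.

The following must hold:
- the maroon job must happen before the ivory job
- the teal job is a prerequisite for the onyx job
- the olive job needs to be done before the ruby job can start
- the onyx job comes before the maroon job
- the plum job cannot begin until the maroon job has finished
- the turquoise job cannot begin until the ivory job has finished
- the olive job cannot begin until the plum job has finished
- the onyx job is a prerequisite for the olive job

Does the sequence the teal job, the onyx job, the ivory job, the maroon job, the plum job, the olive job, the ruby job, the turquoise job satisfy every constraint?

The sequence places the ivory job ahead of the maroon job.
But one of the constraints requires the maroon job before the ivory job, so this ordering violates it.

No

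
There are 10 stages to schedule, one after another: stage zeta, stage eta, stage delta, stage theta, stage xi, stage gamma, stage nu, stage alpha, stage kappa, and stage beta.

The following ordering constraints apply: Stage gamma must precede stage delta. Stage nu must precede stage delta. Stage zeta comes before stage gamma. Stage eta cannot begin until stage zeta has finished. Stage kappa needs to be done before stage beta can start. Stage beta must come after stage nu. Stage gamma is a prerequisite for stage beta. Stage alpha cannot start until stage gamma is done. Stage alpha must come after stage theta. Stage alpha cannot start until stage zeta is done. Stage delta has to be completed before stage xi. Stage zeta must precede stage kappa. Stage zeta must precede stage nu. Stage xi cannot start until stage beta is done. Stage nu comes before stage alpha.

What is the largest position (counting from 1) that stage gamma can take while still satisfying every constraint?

6

The stages that are forced after stage gamma, directly or by a chain of constraints, are stage delta, stage xi, stage alpha, stage beta. That's 4 stages.
So at least 4 stages follow stage gamma, putting stage gamma no later than position 6. That position is achievable by scheduling everything else first.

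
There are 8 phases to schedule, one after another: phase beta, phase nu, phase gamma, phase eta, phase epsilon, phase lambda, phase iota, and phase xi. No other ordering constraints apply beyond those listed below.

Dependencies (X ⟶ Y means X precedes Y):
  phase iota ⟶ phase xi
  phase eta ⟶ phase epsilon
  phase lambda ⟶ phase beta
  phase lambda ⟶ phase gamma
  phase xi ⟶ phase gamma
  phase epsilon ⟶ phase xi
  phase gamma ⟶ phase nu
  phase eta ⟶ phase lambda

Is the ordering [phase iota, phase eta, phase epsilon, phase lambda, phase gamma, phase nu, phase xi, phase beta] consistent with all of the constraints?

No

In the proposed order, phase gamma appears before phase xi.
That contradicts the constraint that phase xi must precede phase gamma.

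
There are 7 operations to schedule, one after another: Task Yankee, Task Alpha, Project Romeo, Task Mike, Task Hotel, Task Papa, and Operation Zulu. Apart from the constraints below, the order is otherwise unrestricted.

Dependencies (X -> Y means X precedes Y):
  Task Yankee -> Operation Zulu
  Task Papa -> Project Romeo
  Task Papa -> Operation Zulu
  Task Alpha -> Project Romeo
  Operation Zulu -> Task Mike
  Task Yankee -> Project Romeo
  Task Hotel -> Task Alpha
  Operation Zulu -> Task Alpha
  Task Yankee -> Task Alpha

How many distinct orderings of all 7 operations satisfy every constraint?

3 operations have no prerequisites (Task Yankee, Task Hotel, Task Papa), so any of them could come first.
Counting all ways to extend the partial order to a total order gives 26.

26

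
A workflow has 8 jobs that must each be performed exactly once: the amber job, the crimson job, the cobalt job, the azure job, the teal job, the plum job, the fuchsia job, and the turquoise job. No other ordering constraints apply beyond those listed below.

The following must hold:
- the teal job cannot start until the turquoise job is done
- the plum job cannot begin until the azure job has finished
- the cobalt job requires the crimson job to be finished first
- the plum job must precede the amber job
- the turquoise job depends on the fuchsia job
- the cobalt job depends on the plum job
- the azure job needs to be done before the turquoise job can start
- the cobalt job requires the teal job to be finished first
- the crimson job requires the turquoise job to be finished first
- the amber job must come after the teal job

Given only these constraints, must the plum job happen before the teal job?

Nothing in the constraints links the plum job and the teal job; they are unordered relative to each other.
There exist valid orderings with the teal job before the plum job, so the plum job is not required to come first.

No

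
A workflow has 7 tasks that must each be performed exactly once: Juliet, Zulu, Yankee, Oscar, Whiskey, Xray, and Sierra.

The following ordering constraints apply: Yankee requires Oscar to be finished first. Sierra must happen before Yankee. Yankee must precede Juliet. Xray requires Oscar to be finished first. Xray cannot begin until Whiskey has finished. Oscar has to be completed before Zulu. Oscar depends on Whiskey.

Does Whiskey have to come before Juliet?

Following the dependencies: Whiskey → Oscar → Yankee → Juliet.
So Whiskey must precede Juliet in any valid ordering.

Yes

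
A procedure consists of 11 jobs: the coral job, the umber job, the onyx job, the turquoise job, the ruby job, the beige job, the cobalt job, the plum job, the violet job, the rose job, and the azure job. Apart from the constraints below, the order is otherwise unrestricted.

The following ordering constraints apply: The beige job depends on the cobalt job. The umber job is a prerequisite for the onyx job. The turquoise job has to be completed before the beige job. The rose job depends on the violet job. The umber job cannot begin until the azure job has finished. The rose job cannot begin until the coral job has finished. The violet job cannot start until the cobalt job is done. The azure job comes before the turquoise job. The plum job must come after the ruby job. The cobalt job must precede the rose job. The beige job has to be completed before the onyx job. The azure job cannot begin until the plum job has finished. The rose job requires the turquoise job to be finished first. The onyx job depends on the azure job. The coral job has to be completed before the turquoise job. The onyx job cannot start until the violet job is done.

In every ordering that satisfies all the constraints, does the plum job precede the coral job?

No

The plum job and the coral job are not related by any chain of constraints.
So the plum job can come before the coral job or after — it is not forced.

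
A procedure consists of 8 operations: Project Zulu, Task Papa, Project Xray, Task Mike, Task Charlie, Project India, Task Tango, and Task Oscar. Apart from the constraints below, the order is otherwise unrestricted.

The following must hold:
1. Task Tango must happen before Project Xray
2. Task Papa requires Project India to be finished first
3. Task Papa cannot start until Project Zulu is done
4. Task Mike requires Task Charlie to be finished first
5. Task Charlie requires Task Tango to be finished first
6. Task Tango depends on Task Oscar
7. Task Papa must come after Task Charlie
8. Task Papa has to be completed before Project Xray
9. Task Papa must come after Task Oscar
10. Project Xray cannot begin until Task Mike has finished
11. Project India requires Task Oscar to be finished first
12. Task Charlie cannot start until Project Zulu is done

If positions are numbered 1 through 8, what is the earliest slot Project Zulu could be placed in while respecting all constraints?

1

Nothing is required before Project Zulu; it can be the very first operation.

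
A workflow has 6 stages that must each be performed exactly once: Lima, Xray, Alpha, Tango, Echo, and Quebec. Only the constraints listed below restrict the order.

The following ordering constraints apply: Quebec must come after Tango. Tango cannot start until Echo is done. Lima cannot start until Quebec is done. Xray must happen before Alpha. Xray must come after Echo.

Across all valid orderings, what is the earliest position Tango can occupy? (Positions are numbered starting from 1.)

2

The only stage forced before Tango (directly or transitively) is Echo.
With 1 mandatory predecessor, the earliest Tango can sit is position 1+1 = 2, and placing just that one first achieves it.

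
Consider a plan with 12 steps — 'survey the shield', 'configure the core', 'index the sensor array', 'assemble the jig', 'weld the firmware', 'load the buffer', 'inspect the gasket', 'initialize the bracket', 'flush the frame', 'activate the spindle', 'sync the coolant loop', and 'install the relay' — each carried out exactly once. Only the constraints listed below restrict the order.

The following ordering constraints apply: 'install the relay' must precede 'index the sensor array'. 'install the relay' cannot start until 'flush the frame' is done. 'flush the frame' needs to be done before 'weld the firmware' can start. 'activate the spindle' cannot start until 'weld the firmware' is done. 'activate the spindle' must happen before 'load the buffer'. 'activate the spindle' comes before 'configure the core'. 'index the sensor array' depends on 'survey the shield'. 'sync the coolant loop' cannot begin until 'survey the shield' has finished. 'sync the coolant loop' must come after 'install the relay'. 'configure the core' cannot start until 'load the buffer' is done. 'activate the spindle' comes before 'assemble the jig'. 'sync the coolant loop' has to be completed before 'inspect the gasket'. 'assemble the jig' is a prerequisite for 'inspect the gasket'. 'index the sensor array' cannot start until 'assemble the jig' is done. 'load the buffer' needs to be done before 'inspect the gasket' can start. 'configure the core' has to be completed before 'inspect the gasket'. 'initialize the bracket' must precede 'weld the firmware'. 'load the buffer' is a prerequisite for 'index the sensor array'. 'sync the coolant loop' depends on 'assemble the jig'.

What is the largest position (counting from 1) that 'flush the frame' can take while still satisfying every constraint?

Every step that must follow 'flush the frame' has to come after it. Tracing all chains starting from 'flush the frame', those steps are: 'configure the core', 'index the sensor array', 'assemble the jig', 'weld the firmware', 'load the buffer', 'inspect the gasket', 'activate the spindle', 'sync the coolant loop', 'install the relay' — 9 in total.
So at least 9 steps follow 'flush the frame', putting 'flush the frame' no later than position 3. That position is achievable by scheduling everything else first.

3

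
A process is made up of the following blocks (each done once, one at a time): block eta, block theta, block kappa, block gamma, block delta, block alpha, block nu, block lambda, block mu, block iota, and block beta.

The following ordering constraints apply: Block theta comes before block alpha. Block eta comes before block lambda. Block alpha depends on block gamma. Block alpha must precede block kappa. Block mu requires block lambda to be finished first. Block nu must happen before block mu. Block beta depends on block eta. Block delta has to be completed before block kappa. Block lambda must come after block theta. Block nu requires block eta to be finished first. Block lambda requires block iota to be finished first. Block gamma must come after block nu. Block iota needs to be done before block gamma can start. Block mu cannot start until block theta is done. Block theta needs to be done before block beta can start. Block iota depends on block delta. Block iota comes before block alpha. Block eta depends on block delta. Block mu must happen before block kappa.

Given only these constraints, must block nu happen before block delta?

In fact the dependencies run the other way: block delta → block eta → block nu.
So block nu never precedes block delta.

No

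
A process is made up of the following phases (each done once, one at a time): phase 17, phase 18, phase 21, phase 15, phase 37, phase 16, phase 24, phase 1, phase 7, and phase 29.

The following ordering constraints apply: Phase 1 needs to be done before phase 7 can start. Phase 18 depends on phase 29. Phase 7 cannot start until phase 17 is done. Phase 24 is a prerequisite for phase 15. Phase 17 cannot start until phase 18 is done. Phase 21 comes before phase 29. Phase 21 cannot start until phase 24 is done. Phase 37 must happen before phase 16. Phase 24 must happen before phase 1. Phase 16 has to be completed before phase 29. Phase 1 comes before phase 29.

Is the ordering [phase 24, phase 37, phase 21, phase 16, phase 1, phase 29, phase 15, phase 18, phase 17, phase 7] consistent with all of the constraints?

Yes

Every stated constraint is respected: phase 24 sits at position 1, ahead of phase 15 at position 7, and each of the other listed pairs likewise has the predecessor earlier in the sequence.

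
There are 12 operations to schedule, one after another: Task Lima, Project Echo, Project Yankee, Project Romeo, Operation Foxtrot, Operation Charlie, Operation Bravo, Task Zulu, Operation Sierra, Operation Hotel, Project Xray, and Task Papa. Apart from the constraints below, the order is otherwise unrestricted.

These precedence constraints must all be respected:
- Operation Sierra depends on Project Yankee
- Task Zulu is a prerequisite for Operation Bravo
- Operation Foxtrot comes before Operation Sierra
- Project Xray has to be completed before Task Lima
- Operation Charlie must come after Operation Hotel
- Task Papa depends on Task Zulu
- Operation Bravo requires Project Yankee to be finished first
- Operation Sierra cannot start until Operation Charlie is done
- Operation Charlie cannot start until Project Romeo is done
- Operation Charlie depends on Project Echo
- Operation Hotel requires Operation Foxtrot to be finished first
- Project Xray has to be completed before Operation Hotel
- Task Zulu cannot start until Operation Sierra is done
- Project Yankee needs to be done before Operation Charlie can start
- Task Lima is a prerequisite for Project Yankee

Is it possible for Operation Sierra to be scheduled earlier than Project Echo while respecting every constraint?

The constraints give a chain Project Echo → Operation Charlie → Operation Sierra, which forces Project Echo before Operation Sierra.
So no valid ordering can have Operation Sierra before Project Echo.

No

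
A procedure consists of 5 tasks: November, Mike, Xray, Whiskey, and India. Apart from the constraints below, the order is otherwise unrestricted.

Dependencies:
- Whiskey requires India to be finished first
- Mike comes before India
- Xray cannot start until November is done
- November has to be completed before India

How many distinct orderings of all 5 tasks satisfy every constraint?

7

The tasks with no prerequisites are November, Mike; any of them can be placed first.
Systematically extending each partial ordering one task at a time and counting, there are 7 complete orderings.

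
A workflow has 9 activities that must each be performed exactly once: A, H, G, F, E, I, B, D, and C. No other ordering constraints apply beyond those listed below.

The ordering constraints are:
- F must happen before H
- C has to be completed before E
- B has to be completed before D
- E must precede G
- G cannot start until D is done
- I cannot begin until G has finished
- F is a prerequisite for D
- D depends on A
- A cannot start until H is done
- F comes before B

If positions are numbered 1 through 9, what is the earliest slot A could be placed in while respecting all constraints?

3

Every activity that must precede A has to come before it. Tracing all chains that end at A, those activities are: H, F — 2 in total.
So at minimum 2 activities come before A, putting A no earlier than position 3. That position is achievable by scheduling exactly those predecessors first.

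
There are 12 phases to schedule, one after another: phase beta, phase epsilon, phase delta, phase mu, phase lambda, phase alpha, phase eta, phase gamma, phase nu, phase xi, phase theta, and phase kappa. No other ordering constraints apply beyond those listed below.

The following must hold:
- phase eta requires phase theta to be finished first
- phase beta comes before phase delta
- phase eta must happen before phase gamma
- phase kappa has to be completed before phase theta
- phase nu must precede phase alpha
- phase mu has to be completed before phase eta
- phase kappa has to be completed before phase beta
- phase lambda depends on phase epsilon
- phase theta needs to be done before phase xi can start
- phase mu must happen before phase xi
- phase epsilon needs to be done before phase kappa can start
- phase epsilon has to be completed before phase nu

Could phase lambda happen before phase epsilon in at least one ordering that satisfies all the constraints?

Following phase epsilon → phase lambda, phase epsilon must precede phase lambda in every valid ordering.
Hence phase lambda can never be scheduled before phase epsilon.

No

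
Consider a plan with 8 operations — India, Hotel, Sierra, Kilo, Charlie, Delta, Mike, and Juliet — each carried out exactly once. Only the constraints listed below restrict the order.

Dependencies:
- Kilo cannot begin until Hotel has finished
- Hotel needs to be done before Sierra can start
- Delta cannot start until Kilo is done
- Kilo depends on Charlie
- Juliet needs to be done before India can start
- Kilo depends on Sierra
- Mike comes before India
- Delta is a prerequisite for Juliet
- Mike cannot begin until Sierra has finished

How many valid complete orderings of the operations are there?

13

The operations with no prerequisites are Hotel, Charlie; any of them can be placed first.
Systematically extending each partial ordering one operation at a time and counting, there are 13 complete orderings.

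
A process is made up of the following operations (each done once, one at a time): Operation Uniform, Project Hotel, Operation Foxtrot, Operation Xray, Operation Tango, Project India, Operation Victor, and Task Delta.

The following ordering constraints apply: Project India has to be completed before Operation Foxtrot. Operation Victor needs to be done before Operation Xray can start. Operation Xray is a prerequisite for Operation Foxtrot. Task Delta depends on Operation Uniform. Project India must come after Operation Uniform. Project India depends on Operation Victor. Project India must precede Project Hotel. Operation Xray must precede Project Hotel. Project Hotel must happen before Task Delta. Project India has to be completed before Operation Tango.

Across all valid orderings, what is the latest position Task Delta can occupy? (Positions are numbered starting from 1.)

Task Delta has no required successors, so nothing stops it from going last (position 8).

8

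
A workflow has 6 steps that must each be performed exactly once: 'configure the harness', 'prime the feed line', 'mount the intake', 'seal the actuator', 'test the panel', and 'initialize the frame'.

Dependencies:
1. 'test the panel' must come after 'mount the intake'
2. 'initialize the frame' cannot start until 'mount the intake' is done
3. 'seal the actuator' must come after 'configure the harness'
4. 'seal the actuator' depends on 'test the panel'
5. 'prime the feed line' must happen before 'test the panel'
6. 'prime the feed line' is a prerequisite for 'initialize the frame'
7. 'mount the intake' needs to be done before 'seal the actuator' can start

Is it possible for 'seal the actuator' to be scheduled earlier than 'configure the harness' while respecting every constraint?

There is a dependency chain 'configure the harness' → 'seal the actuator', so 'seal the actuator' always comes after 'configure the harness'.
Hence 'seal the actuator' can never be scheduled before 'configure the harness'.

No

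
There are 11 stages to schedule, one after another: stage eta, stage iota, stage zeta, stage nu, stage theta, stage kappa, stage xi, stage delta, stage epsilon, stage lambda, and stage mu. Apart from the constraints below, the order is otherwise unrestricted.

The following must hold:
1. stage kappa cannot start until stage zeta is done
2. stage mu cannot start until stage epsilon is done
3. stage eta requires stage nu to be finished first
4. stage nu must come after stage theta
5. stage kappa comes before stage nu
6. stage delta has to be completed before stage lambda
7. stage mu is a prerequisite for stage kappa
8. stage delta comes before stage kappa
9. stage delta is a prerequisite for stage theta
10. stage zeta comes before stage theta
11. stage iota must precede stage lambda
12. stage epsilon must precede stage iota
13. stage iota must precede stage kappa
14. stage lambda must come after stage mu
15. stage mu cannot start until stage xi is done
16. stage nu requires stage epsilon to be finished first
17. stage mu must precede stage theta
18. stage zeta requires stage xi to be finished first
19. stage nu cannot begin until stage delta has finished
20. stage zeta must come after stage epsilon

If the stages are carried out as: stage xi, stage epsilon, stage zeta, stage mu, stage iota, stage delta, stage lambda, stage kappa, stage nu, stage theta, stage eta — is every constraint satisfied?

Here stage theta comes after stage nu.
Since stage theta is required before stage nu, the ordering is invalid.

No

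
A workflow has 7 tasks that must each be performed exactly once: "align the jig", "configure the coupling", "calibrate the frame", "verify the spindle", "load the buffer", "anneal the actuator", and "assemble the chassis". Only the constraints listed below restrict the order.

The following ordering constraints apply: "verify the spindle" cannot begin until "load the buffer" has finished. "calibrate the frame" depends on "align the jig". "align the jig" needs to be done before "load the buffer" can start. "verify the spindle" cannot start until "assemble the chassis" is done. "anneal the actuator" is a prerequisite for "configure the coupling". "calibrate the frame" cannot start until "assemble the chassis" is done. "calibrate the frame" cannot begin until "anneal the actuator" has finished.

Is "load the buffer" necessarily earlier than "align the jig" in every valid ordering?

No

The constraints actually force "align the jig" before "load the buffer" (via "align the jig" → "load the buffer"), not the other way around.
So "load the buffer" never precedes "align the jig".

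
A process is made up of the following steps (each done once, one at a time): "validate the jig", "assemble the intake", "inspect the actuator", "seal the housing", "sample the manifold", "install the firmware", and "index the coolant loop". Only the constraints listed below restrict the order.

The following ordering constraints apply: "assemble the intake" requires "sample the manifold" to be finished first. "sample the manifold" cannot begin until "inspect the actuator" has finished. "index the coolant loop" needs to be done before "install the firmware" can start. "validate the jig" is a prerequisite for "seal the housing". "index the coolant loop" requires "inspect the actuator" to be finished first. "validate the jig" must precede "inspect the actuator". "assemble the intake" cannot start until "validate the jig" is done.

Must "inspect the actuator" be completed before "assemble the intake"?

Yes

Chaining the stated constraints: "inspect the actuator" → "sample the manifold" → "assemble the intake".
Hence "inspect the actuator" necessarily comes before "assemble the intake".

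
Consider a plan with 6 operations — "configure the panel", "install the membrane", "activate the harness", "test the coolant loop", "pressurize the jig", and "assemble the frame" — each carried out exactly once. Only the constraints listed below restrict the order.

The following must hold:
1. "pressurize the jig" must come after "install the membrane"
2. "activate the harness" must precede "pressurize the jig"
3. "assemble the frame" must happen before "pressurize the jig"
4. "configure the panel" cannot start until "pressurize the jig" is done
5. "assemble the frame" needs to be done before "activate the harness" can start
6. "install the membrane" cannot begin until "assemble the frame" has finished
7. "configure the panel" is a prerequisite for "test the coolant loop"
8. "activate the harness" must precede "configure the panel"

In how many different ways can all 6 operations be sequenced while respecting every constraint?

2

Only "assemble the frame" has no prerequisites, so it must go first.
Enumerating by repeatedly choosing an available operation (one whose prerequisites are all placed) gives 2 distinct complete orderings.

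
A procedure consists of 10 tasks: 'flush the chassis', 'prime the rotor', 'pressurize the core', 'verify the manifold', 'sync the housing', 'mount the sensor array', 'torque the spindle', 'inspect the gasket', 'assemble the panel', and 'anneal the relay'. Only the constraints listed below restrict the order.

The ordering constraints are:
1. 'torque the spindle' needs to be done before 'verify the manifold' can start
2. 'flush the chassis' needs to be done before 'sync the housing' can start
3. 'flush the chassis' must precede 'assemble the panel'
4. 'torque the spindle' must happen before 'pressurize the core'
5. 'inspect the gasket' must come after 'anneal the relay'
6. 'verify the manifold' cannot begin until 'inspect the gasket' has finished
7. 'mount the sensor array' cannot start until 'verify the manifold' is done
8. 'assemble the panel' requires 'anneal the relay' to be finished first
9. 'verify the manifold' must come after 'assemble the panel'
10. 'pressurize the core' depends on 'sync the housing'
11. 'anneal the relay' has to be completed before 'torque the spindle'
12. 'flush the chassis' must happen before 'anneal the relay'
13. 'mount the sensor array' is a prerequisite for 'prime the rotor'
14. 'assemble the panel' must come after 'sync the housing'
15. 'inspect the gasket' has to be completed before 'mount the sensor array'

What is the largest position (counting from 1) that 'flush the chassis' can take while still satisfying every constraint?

Following every chain forward from 'flush the chassis', the tasks that must come later are 'prime the rotor', 'pressurize the core', 'verify the manifold', 'sync the housing', 'mount the sensor array', 'torque the spindle', 'inspect the gasket', 'assemble the panel', 'anneal the relay' — 9 of them.
With 9 mandatory successors out of 10 tasks total, the latest slot for 'flush the chassis' is 10−9 = 1, and it's reachable by doing all non-successors before 'flush the chassis'.

1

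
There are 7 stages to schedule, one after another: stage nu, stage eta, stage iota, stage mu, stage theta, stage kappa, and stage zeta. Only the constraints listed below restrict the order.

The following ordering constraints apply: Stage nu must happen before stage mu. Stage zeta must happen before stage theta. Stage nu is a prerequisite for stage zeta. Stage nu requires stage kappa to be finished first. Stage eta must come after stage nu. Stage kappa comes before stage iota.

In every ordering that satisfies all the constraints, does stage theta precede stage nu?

In fact the dependencies run the other way: stage nu → stage zeta → stage theta.
So stage theta does not have to come before stage nu — it cannot.

No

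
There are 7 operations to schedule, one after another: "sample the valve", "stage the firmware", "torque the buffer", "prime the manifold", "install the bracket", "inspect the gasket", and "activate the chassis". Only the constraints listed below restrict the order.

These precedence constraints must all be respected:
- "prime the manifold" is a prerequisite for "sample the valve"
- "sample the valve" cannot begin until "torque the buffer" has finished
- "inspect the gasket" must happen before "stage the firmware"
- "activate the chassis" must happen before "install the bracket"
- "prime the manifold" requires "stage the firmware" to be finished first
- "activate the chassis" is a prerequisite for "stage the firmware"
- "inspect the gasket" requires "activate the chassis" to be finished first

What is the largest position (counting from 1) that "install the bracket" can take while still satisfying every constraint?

7

No constraint forces any operation after "install the bracket", so it can be placed last, in position 7.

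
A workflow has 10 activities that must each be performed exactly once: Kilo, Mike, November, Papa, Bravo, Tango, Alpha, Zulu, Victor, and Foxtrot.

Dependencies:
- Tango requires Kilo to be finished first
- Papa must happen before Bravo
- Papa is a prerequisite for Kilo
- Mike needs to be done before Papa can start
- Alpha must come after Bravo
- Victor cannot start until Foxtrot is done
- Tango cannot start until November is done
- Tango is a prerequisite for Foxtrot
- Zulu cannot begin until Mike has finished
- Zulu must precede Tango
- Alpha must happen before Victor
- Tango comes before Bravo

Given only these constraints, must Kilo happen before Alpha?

Yes

Following the dependencies: Kilo → Tango → Bravo → Alpha.
Hence Kilo necessarily comes before Alpha.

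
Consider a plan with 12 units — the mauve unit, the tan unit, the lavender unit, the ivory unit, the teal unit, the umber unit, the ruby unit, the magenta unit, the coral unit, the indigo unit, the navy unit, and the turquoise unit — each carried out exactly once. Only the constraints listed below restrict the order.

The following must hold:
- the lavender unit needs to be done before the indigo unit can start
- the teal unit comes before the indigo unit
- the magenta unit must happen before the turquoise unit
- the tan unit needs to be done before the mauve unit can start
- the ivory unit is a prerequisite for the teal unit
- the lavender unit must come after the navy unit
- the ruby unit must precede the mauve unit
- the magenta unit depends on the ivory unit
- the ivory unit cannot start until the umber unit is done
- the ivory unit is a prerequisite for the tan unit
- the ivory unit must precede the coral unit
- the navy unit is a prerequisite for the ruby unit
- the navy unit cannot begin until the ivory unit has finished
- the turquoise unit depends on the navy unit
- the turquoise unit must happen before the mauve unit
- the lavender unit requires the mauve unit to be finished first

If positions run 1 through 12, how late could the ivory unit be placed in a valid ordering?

The units that are forced after the ivory unit, directly or by a chain of constraints, are the mauve unit, the tan unit, the lavender unit, the teal unit, the ruby unit, the magenta unit, the coral unit, the indigo unit, the navy unit, the turquoise unit. That's 10 units.
With 10 mandatory successors out of 12 units total, the latest slot for the ivory unit is 12−10 = 2, and it's reachable by doing all non-successors before the ivory unit.

2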